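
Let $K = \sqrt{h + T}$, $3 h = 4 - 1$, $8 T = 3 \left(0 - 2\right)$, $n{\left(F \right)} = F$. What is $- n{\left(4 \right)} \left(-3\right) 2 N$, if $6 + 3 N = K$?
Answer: $-44$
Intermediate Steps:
$T = - \frac{3}{4}$ ($T = \frac{3 \left(0 - 2\right)}{8} = \frac{3 \left(-2\right)}{8} = \frac{1}{8} \left(-6\right) = - \frac{3}{4} \approx -0.75$)
$h = 1$ ($h = \frac{4 - 1}{3} = \frac{1}{3} \cdot 3 = 1$)
$K = \frac{1}{2}$ ($K = \sqrt{1 - \frac{3}{4}} = \sqrt{\frac{1}{4}} = \frac{1}{2} \approx 0.5$)
$N = - \frac{11}{6}$ ($N = -2 + \frac{1}{3} \cdot \frac{1}{2} = -2 + \frac{1}{6} = - \frac{11}{6} \approx -1.8333$)
$- n{\left(4 \right)} \left(-3\right) 2 N = \left(-1\right) 4 \left(-3\right) 2 \left(- \frac{11}{6}\right) = \left(-4\right) \left(-3\right) 2 \left(- \frac{11}{6}\right) = 12 \cdot 2 \left(- \frac{11}{6}\right) = 24 \left(- \frac{11}{6}\right) = -44$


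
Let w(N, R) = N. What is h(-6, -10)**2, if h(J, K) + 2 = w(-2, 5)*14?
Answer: 900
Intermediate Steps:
h(J, K) = -30 (h(J, K) = -2 - 2*14 = -2 - 28 = -30)
h(-6, -10)**2 = (-30)**2 = 900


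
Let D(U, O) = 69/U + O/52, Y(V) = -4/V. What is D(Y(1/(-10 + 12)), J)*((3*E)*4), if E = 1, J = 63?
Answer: -2313/26 ≈ -88.962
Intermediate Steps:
D(U, O) = 69/U + O/52 (D(U, O) = 69/U + O*(1/52) = 69/U + O/52)
D(Y(1/(-10 + 12)), J)*((3*E)*4) = (69/((-4/(1/(-10 + 12)))) + (1/52)*63)*((3*1)*4) = (69/((-4/(1/2))) + 63/52)*(3*4) = (69/((-4/½)) + 63/52)*12 = (69/((-4*2)) + 63/52)*12 = (69/(-8) + 63/52)*12 = (69*(-⅛) + 63/52)*12 = (-69/8 + 63/52)*12 = -771/104*12 = -2313/26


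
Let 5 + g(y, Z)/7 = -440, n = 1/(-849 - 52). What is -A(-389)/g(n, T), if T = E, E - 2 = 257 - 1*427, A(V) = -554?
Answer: -554/3115 ≈ -0.17785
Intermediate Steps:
E = -168 (E = 2 + (257 - 1*427) = 2 + (257 - 427) = 2 - 170 = -168)
T = -168
n = -1/901 (n = 1/(-901) = -1/901 ≈ -0.0011099)
g(y, Z) = -3115 (g(y, Z) = -35 + 7*(-440) = -35 - 3080 = -3115)
-A(-389)/g(n, T) = -(-554)/(-3115) = -(-554)*(-1)/3115 = -1*554/3115 = -554/3115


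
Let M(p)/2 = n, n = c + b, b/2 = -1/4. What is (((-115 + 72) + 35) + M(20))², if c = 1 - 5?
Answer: 289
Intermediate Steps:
b = -½ (b = 2*(-1/4) = 2*(-1*¼) = 2*(-¼) = -½ ≈ -0.50000)
c = -4
n = -9/2 (n = -4 - ½ = -9/2 ≈ -4.5000)
M(p) = -9 (M(p) = 2*(-9/2) = -9)
(((-115 + 72) + 35) + M(20))² = (((-115 + 72) + 35) - 9)² = ((-43 + 35) - 9)² = (-8 - 9)² = (-17)² = 289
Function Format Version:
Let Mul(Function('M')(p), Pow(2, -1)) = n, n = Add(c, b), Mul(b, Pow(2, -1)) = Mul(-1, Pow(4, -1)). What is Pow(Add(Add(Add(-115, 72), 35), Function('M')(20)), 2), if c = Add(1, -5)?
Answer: 289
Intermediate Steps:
b = Rational(-1, 2) (b = Mul(2, Mul(-1, Pow(4, -1))) = Mul(2, Mul(-1, Rational(1, 4))) = Mul(2, Rational(-1, 4)) = Rational(-1, 2) ≈ -0.50000)
c = -4
n = Rational(-9, 2) (n = Add(-4, Rational(-1, 2)) = Rational(-9, 2) ≈ -4.5000)
Function('M')(p) = -9 (Function('M')(p) = Mul(2, Rational(-9, 2)) = -9)
Pow(Add(Add(Add(-115, 72), 35), Function('M')(20)), 2) = Pow(Add(Add(Add(-115, 72), 35), -9), 2) = Pow(Add(Add(-43, 35), -9), 2) = Pow(Add(-8, -9), 2) = Pow(-17, 2) = 289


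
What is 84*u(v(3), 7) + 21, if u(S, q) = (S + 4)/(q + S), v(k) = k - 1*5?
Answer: 273/5 ≈ 54.600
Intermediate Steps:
v(k) = -5 + k (v(k) = k - 5 = -5 + k)
u(S, q) = (4 + S)/(S + q)
84*u(v(3), 7) + 21 = 84*((4 + (-5 + 3))/((-5 + 3) + 7)) + 21 = 84*((4 - 2)/(-2 + 7)) + 21 = 84*(2/5) + 21 = 168/5 + 21 = 273/5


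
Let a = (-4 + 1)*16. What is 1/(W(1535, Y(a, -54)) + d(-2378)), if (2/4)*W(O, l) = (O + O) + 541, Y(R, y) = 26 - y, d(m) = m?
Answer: 1/4844 ≈ 0.00020644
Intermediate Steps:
a = -48 (a = -3*16 = -48)
W(O, l) = 1082 + 4*O (W(O, l) = 2*((O + O) + 541) = 2*(2*O + 541) = 2*(541 + 2*O) = 1082 + 4*O)
1/(W(1535, Y(a, -54)) + d(-2378)) = 1/((1082 + 4*1535) - 2378) = 1/((1082 + 6140) - 2378) = 1/(7222 - 2378) = 1/4844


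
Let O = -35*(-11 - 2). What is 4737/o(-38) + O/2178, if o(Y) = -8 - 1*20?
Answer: -5152223/30492 ≈ -168.97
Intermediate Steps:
o(Y) = -28 (o(Y) = -8 - 20 = -28)
O = 455 (O = -35*(-13) = 455)
4737/o(-38) + O/2178 = 4737/(-28) + 455/2178 = 4737*(-1/28) + 455*(1/2178) = -4737/28 + 455/2178 = -5152223/30492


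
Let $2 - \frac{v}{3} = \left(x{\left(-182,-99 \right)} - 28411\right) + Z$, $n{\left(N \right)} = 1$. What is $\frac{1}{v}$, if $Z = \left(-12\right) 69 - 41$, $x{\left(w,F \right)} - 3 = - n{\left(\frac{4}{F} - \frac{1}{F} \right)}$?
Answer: $\frac{1}{87840} \approx 1.1384 \cdot 10^{-5}$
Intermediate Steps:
$x{\left(w,F \right)} = 2$ ($x{\left(w,F \right)} = 3 - 1 = 2$)
$Z = -869$ ($Z = -828 - 41 = -869$)
$v = 87840$ ($v = 6 - 3 \left(\left(2 - 28411\right) - 869\right) = 6 - 3 \left(-28409 - 869\right) = 6 - -87834 = 6 + 87834 = 87840$)
$\frac{1}{v} = \frac{1}{87840}$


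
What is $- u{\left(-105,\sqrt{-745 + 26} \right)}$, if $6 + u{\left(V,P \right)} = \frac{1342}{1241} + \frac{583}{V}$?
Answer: $\frac{1364423}{130305} \approx 10.471$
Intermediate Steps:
$u{\left(V,P \right)} = - \frac{6104}{1241} + \frac{583}{V}$ ($u{\left(V,P \right)} = -6 + \left(\frac{1342}{1241} + \frac{583}{V}\right) = - \frac{6104}{1241} + \frac{583}{V}$)
$- u{\left(-105,\sqrt{-745 + 26} \right)} = - (- \frac{6104}{1241} + \frac{583}{-105}) = - (- \frac{6104}{1241} + 583 \left(- \frac{1}{105}\right)) = - (- \frac{6104}{1241} - \frac{583}{105}) = \left(-1\right) \left(- \frac{1364423}{130305}\right) = \frac{1364423}{130305}$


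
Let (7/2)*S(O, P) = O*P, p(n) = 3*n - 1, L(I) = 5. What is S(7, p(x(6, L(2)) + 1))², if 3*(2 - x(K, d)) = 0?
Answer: 256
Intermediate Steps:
x(K, d) = 2 (x(K, d) = 2 - ⅓*0 = 2 + 0 = 2)
p(n) = -1 + 3*n
S(O, P) = 2*O*P/7 (S(O, P) = 2*(O*P)/7 = 2*O*P/7)
S(7, p(x(6, L(2)) + 1))² = ((2/7)*7*(-1 + 3*(2 + 1)))² = ((2/7)*7*(-1 + 3*3))² = ((2/7)*7*(-1 + 9))² = ((2/7)*7*8)² = 16² = 256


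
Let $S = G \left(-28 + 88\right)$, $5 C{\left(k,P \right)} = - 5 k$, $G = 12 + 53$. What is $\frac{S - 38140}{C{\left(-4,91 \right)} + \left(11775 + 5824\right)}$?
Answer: $- \frac{34240}{17603} \approx -1.9451$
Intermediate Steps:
$G = 65$
$C{\left(k,P \right)} = - k$ ($C{\left(k,P \right)} = \frac{\left(-1\right) 5 k}{5} = \frac{\left(-5\right) k}{5} = - k$)
$S = 3900$ ($S = 65 \left(-28 + 88\right) = 65 \cdot 60 = 3900$)
$\frac{S - 38140}{C{\left(-4,91 \right)} + \left(11775 + 5824\right)} = \frac{3900 - 38140}{\left(-1\right) \left(-4\right) + \left(11775 + 5824\right)} = - \frac{34240}{4 + 17599} = - \frac{34240}{17603}$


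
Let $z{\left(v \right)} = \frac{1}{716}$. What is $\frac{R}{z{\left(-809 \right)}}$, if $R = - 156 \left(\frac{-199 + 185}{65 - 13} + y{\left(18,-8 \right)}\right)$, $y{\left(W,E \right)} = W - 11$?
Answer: $-751800$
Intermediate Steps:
$y{\left(W,E \right)} = -11 + W$
$z{\left(v \right)} = \frac{1}{716}$
$R = -1050$ ($R = - 156 \left(\frac{-199 + 185}{65 - 13} + \left(-11 + 18\right)\right) = - 156 \left(- \frac{14}{52} + 7\right) = - 156 \left(\left(-14\right) \frac{1}{52} + 7\right) = - 156 \left(- \frac{7}{26} + 7\right) = \left(-156\right) \frac{175}{26} = -1050$)
$\frac{R}{z{\left(-809 \right)}} = - 1050 \frac{1}{\frac{1}{716}} = \left(-1050\right) 716 = -751800$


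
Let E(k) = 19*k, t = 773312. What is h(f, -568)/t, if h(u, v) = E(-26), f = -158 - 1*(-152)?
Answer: -247/386656 ≈ -0.00063881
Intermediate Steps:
f = -6 (f = -158 + 152 = -6)
h(u, v) = -494 (h(u, v) = 19*(-26) = -494)
h(f, -568)/t = -494/773312 = -494*1/773312 = -247/386656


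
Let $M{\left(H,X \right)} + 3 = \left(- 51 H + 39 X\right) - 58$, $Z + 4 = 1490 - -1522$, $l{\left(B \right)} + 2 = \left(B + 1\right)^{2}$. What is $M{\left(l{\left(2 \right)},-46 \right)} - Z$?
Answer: $-5220$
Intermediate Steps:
$l{\left(B \right)} = -2 + \left(1 + B\right)^{2}$ ($l{\left(B \right)} = -2 + \left(B + 1\right)^{2} = -2 + \left(1 + B\right)^{2}$)
$Z = 3008$ ($Z = -4 + \left(1490 - -1522\right) = -4 + \left(1490 + 1522\right) = -4 + 3012 = 3008$)
$M{\left(H,X \right)} = -61 - 51 H + 39 X$ ($M{\left(H,X \right)} = -3 - \left(58 - 39 X + 51 H\right) = -61 - 51 H + 39 X$)
$M{\left(l{\left(2 \right)},-46 \right)} - Z = \left(-61 - 51 \left(-2 + \left(1 + 2\right)^{2}\right) + 39 \left(-46\right)\right) - 3008 = \left(-61 - 51 \left(-2 + 3^{2}\right) - 1794\right) - 3008 = \left(-61 - 51 \left(-2 + 9\right) - 1794\right) - 3008 = \left(-61 - 357 - 1794\right) - 3008 = -2212 - 3008 = -5220$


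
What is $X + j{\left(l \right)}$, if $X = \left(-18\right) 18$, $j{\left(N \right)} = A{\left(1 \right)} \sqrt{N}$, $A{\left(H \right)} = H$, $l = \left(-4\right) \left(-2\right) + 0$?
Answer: $-324 + 2 \sqrt{2} \approx -321.17$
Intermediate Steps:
$l = 8$ ($l = 8 + 0 = 8$)
$j{\left(N \right)} = \sqrt{N}$ ($j{\left(N \right)} = 1 \sqrt{N} = \sqrt{N}$)
$X = -324$
$X + j{\left(l \right)} = -324 + \sqrt{8} = -324 + 2 \sqrt{2}$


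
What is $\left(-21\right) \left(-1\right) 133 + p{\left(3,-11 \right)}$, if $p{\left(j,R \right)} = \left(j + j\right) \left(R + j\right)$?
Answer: $2745$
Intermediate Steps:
$p{\left(j,R \right)} = 2 j \left(R + j\right)$
$\left(-21\right) \left(-1\right) 133 + p{\left(3,-11 \right)} = \left(-21\right) \left(-1\right) 133 + 2 \cdot 3 \left(-11 + 3\right) = 21 \cdot 133 + 2 \cdot 3 \left(-8\right) = 2793 - 48 = 2745$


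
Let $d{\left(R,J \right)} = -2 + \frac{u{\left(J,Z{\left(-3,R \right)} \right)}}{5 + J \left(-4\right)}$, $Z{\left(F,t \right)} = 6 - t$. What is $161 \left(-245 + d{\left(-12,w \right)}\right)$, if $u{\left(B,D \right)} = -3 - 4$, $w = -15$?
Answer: $- \frac{2585982}{65} \approx -39784.0$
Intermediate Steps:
$u{\left(B,D \right)} = -7$ ($u{\left(B,D \right)} = -3 - 4 = -7$)
$d{\left(R,J \right)} = -2 - \frac{7}{5 - 4 J}$ ($d{\left(R,J \right)} = -2 - \frac{7}{5 + J \left(-4\right)} = -2 - \frac{7}{5 - 4 J}$)
$161 \left(-245 + d{\left(-12,w \right)}\right) = 161 \left(-245 + \frac{17 - -120}{-5 + 4 \left(-15\right)}\right) = 161 \left(-245 + \frac{17 + 120}{-5 - 60}\right) = 161 \left(-245 + \frac{1}{-65} \cdot 137\right) = 161 \left(-245 - \frac{137}{65}\right) = 161 \left(- \frac{16062}{65}\right) = - \frac{2585982}{65}$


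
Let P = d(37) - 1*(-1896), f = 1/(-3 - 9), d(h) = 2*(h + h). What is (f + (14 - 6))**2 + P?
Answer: 303361/144 ≈ 2106.7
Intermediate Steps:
d(h) = 4*h (d(h) = 2*(2*h) = 4*h)
f = -1/12 (f = 1/(-12) = -1/12 ≈ -0.083333)
P = 2044 (P = 4*37 - 1*(-1896) = 148 + 1896 = 2044)
(f + (14 - 6))**2 + P = (-1/12 + (14 - 6))**2 + 2044 = (-1/12 + 8)**2 + 2044 = (95/12)**2 + 2044 = 9025/144 + 2044 = 303361/144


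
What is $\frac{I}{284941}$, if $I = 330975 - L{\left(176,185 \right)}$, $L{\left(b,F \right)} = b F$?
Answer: $\frac{298415}{284941} \approx 1.0473$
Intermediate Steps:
$L{\left(b,F \right)} = F b$
$I = 298415$ ($I = 330975 - 185 \cdot 176 = 330975 - 32560 = 298415$)
$\frac{I}{284941} = \frac{298415}{284941}$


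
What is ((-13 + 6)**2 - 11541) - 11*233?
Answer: -14055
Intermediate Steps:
((-13 + 6)**2 - 11541) - 11*233 = ((-7)**2 - 11541) - 2563 = (49 - 11541) - 2563 = -11492 - 2563 = -14055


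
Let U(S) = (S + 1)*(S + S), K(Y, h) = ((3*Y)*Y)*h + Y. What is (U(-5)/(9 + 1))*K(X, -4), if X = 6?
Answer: -1704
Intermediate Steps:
K(Y, h) = Y + 3*h*Y² (K(Y, h) = (3*Y²)*h + Y = 3*h*Y² + Y = Y + 3*h*Y²)
U(S) = 2*S*(1 + S) (U(S) = (1 + S)*(2*S) = 2*S*(1 + S))
(U(-5)/(9 + 1))*K(X, -4) = ((2*(-5)*(1 - 5))/(9 + 1))*(6*(1 + 3*6*(-4))) = ((2*(-5)*(-4))/10)*(6*(1 - 72)) = ((⅒)*40)*(6*(-71)) = 4*(-426) = -1704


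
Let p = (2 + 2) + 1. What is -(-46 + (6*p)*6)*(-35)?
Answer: 4690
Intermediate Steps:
p = 5 (p = 4 + 1 = 5)
-(-46 + (6*p)*6)*(-35) = -(-46 + (6*5)*6)*(-35) = -(-46 + 30*6)*(-35) = -(-46 + 180)*(-35) = -134*(-35) = -1*(-4690) = 4690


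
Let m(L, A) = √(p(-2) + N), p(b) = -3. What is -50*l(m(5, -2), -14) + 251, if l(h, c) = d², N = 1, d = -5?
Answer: -999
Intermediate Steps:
m(L, A) = I*√2 (m(L, A) = √(-3 + 1) = √(-2) = I*√2)
l(h, c) = 25 (l(h, c) = (-5)² = 25)
-50*l(m(5, -2), -14) + 251 = -50*25 + 251 = -1250 + 251 = -999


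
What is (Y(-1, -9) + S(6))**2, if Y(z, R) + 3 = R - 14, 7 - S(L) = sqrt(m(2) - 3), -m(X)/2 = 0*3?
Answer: (19 + I*sqrt(3))**2 ≈ 358.0 + 65.818*I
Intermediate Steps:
m(X) = 0 (m(X) = -0*3 = -2*0 = 0)
S(L) = 7 - I*sqrt(3) (S(L) = 7 - sqrt(0 - 3) = 7 - sqrt(-3) = 7 - I*sqrt(3))
Y(z, R) = -17 + R (Y(z, R) = -3 + (R - 14) = -3 + (-14 + R) = -17 + R)
(Y(-1, -9) + S(6))**2 = ((-17 - 9) + (7 - I*sqrt(3)))**2 = (-26 + (7 - I*sqrt(3)))**2 = (-19 - I*sqrt(3))**2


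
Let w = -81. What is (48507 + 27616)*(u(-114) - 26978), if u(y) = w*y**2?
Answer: -82186501442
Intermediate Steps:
u(y) = -81*y**2
(48507 + 27616)*(u(-114) - 26978) = (48507 + 27616)*(-81*(-114)**2 - 26978) = 76123*(-81*12996 - 26978) = 76123*(-1052676 - 26978) = 76123*(-1079654) = -82186501442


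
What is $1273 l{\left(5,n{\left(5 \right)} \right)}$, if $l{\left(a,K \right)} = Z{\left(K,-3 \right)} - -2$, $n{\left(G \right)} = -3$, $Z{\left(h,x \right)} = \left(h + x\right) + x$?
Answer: $-8911$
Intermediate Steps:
$Z{\left(h,x \right)} = h + 2 x$
$l{\left(a,K \right)} = -4 + K$ ($l{\left(a,K \right)} = \left(K + 2 \left(-3\right)\right) - -2 = \left(K - 6\right) + 2 = \left(-6 + K\right) + 2 = -4 + K$)
$1273 l{\left(5,n{\left(5 \right)} \right)} = 1273 \left(-4 - 3\right) = 1273 \left(-7\right) = -8911$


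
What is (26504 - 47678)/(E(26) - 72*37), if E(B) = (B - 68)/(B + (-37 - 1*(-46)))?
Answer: 17645/2221 ≈ 7.9446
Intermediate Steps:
E(B) = (-68 + B)/(9 + B) (E(B) = (-68 + B)/(B + (-37 + 46)) = (-68 + B)/(B + 9) = (-68 + B)/(9 + B))
(26504 - 47678)/(E(26) - 72*37) = (26504 - 47678)/((-68 + 26)/(9 + 26) - 72*37) = -21174/(-42/35 - 2664) = -21174/((1/35)*(-42) - 2664) = -21174/(-6/5 - 2664) = -21174/(-13326/5) = -21174*(-5/13326) = 17645/2221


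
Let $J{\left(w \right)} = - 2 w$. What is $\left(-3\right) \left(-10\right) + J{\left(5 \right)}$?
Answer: $20$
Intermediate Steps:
$\left(-3\right) \left(-10\right) + J{\left(5 \right)} = \left(-3\right) \left(-10\right) - 10 = 30 - 10 = 20$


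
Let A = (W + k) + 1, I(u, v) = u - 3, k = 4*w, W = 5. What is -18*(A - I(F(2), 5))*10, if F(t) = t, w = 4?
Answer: -4140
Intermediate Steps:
k = 16 (k = 4*4 = 16)
I(u, v) = -3 + u
A = 22 (A = (5 + 16) + 1 = 21 + 1 = 22)
-18*(A - I(F(2), 5))*10 = -18*(22 - (-3 + 2))*10 = -18*(22 - 1*(-1))*10 = -18*(22 + 1)*10 = -18*23*10 = -414*10 = -4140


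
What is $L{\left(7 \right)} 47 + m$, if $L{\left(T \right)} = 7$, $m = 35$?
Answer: $364$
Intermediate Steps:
$L{\left(7 \right)} 47 + m = 7 \cdot 47 + 35 = 329 + 35 = 364$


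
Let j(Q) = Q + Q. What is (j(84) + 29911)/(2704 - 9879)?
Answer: -4297/1025 ≈ -4.1922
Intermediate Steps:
j(Q) = 2*Q
(j(84) + 29911)/(2704 - 9879) = (2*84 + 29911)/(2704 - 9879) = (168 + 29911)/(-7175) = 30079*(-1/7175) = -4297/1025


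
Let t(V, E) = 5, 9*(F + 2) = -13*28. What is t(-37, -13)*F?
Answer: -1910/9 ≈ -212.22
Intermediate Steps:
F = -382/9 (F = -2 + (-13*28)/9 = -2 + (1/9)*(-364) = -2 - 364/9 = -382/9 ≈ -42.444)
t(-37, -13)*F = 5*(-382/9) = -1910/9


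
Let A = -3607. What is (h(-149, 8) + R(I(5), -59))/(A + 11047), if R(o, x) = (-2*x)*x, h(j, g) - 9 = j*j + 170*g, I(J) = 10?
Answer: 346/155 ≈ 2.2323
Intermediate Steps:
h(j, g) = 9 + j**2 + 170*g (h(j, g) = 9 + (j*j + 170*g) = 9 + (j**2 + 170*g) = 9 + j**2 + 170*g)
R(o, x) = -2*x**2
(h(-149, 8) + R(I(5), -59))/(A + 11047) = ((9 + (-149)**2 + 170*8) - 2*(-59)**2)/(-3607 + 11047) = ((9 + 22201 + 1360) - 2*3481)/7440 = (23570 - 6962)*(1/7440) = 16608*(1/7440) = 346/155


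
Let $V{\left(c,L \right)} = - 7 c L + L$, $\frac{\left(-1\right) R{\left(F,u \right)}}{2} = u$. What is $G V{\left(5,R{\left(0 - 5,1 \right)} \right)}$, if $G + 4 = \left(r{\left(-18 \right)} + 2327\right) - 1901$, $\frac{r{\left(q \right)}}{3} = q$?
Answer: $25024$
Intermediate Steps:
$R{\left(F,u \right)} = - 2 u$
$r{\left(q \right)} = 3 q$
$V{\left(c,L \right)} = L - 7 L c$ ($V{\left(c,L \right)} = - 7 L c + L = L - 7 L c$)
$G = 368$ ($G = -4 + \left(\left(3 \left(-18\right) + 2327\right) - 1901\right) = -4 + \left(\left(-54 + 2327\right) - 1901\right) = -4 + \left(2273 - 1901\right) = -4 + 372 = 368$)
$G V{\left(5,R{\left(0 - 5,1 \right)} \right)} = 368 \left(-2\right) 1 \left(1 - 35\right) = 368 \left(- 2 \left(1 - 35\right)\right) = 368 \left(\left(-2\right) \left(-34\right)\right) = 368 \cdot 68 = 25024$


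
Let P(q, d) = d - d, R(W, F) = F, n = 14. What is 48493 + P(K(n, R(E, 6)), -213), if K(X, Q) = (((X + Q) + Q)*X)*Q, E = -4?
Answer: 48493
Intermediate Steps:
K(X, Q) = Q*X*(X + 2*Q) (K(X, Q) = (((Q + X) + Q)*X)*Q = ((X + 2*Q)*X)*Q = (X*(X + 2*Q))*Q = Q*X*(X + 2*Q))
P(q, d) = 0
48493 + P(K(n, R(E, 6)), -213) = 48493 + 0 = 48493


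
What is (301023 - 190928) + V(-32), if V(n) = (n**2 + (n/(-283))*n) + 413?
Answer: 31562532/283 ≈ 1.1153e+5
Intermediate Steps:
V(n) = 413 + 282*n**2/283 (V(n) = (n**2 + (n*(-1/283))*n) + 413 = (n**2 + (-n/283)*n) + 413 = (n**2 - n**2/283) + 413 = 282*n**2/283 + 413 = 413 + 282*n**2/283)
(301023 - 190928) + V(-32) = (301023 - 190928) + (413 + (282/283)*(-32)**2) = 110095 + (413 + (282/283)*1024) = 110095 + (413 + 288768/283) = 110095 + 405647/283 = 31562532/283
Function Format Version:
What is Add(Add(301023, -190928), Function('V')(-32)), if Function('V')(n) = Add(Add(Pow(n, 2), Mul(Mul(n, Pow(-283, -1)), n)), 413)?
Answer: Rational(31562532, 283) ≈ 1.1153e+5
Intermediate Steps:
Function('V')(n) = Add(413, Mul(Rational(282, 283), Pow(n, 2))) (Function('V')(n) = Add(Add(Pow(n, 2), Mul(Mul(n, Rational(-1, 283)), n)), 413) = Add(Add(Pow(n, 2), Mul(Mul(Rational(-1, 283), n), n)), 413) = Add(Add(Pow(n, 2), Mul(Rational(-1, 283), Pow(n, 2))), 413) = Add(Mul(Rational(282, 283), Pow(n, 2)), 413) = Add(413, Mul(Rational(282, 283), Pow(n, 2))))
Add(Add(301023, -190928), Function('V')(-32)) = Add(Add(301023, -190928), Add(413, Mul(Rational(282, 283), Pow(-32, 2)))) = Add(110095, Add(413, Mul(Rational(282, 283), 1024))) = Add(110095, Add(413, Rational(288768, 283))) = Add(110095, Rational(405647, 283)) = Rational(31562532, 283)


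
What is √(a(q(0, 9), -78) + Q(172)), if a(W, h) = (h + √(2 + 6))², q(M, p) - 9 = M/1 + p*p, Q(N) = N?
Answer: 2*√(1566 - 78*√2) ≈ 76.307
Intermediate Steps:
q(M, p) = 9 + M + p² (q(M, p) = 9 + (M/1 + p*p) = 9 + (1*M + p²) = 9 + (M + p²) = 9 + M + p²)
a(W, h) = (h + 2*√2)² (a(W, h) = (h + √8)² = (h + 2*√2)²)
√(a(q(0, 9), -78) + Q(172)) = √((-78 + 2*√2)² + 172) = √(172 + (-78 + 2*√2)²)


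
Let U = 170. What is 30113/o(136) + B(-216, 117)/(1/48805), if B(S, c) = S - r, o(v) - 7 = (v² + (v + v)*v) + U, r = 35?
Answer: -681899281462/55665 ≈ -1.2250e+7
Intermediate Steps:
o(v) = 177 + 3*v² (o(v) = 7 + ((v² + (v + v)*v) + 170) = 7 + ((v² + (2*v)*v) + 170) = 7 + ((v² + 2*v²) + 170) = 7 + (3*v² + 170) = 7 + (170 + 3*v²) = 177 + 3*v²)
B(S, c) = -35 + S (B(S, c) = S - 1*35 = S - 35 = -35 + S)
30113/o(136) + B(-216, 117)/(1/48805) = 30113/(177 + 3*136²) + (-35 - 216)/(1/48805) = 30113/(177 + 3*18496) - 251/1/48805 = 30113/(177 + 55488) - 251*48805 = 30113/55665 - 12250055 = -681899281462/55665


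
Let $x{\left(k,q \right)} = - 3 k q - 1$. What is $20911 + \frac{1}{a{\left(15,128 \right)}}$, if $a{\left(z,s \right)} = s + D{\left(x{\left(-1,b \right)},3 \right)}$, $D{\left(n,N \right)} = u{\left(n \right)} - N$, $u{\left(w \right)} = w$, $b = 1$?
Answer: $\frac{2655698}{127} \approx 20911.0$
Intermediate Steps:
$x{\left(k,q \right)} = -1 - 3 k q$ ($x{\left(k,q \right)} = - 3 k q - 1 = -1 - 3 k q$)
$D{\left(n,N \right)} = n - N$
$a{\left(z,s \right)} = -1 + s$ ($a{\left(z,s \right)} = s - \left(4 - 3\right) = s + \left(\left(-1 + 3\right) - 3\right) = s + \left(2 - 3\right) = s - 1 = -1 + s$)
$20911 + \frac{1}{a{\left(15,128 \right)}} = 20911 + \frac{1}{-1 + 128} = 20911 + \frac{1}{127} = \frac{2655698}{127}$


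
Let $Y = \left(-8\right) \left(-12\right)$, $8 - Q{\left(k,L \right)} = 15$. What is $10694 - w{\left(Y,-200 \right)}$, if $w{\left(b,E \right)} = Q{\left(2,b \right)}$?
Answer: $10701$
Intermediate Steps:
$Q{\left(k,L \right)} = -7$ ($Q{\left(k,L \right)} = 8 - 15 = -7$)
$Y = 96$
$w{\left(b,E \right)} = -7$
$10694 - w{\left(Y,-200 \right)} = 10694 - -7 = 10694 + 7 = 10701$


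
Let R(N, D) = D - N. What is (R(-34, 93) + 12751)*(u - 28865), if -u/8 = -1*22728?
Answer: 1969806002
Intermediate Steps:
u = 181824 (u = -(-8)*22728 = -8*(-22728) = 181824)
(R(-34, 93) + 12751)*(u - 28865) = ((93 - 1*(-34)) + 12751)*(181824 - 28865) = ((93 + 34) + 12751)*152959 = (127 + 12751)*152959 = 12878*152959 = 1969806002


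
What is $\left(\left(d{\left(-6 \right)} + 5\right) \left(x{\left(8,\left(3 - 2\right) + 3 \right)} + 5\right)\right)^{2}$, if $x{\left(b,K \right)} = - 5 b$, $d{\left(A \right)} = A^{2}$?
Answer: $2059225$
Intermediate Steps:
$\left(\left(d{\left(-6 \right)} + 5\right) \left(x{\left(8,\left(3 - 2\right) + 3 \right)} + 5\right)\right)^{2} = \left(\left(\left(-6\right)^{2} + 5\right) \left(\left(-5\right) 8 + 5\right)\right)^{2} = \left(\left(36 + 5\right) \left(-40 + 5\right)\right)^{2} = \left(41 \left(-35\right)\right)^{2} = \left(-1435\right)^{2} = 2059225$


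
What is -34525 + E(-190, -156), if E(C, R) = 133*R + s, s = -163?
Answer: -55436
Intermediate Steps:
E(C, R) = -163 + 133*R (E(C, R) = 133*R - 163 = -163 + 133*R)
-34525 + E(-190, -156) = -34525 + (-163 + 133*(-156)) = -34525 + (-163 - 20748) = -34525 - 20911 = -55436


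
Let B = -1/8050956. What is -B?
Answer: 1/8050956 ≈ 1.2421e-7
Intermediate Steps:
B = -1/8050956 (B = -1*1/8050956 = -1/8050956 ≈ -1.2421e-7)
-B = -1*(-1/8050956) = 1/8050956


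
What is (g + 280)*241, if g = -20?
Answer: 62660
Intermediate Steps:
(g + 280)*241 = (-20 + 280)*241 = 260*241 = 62660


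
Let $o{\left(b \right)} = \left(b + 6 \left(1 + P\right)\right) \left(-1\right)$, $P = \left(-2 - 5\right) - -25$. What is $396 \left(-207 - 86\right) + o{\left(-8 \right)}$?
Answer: $-116134$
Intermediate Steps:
$P = 18$ ($P = -7 + 25 = 18$)
$o{\left(b \right)} = -114 - b$ ($o{\left(b \right)} = \left(b + 6 \left(1 + 18\right)\right) \left(-1\right) = \left(b + 6 \cdot 19\right) \left(-1\right) = \left(b + 114\right) \left(-1\right) = \left(114 + b\right) \left(-1\right) = -114 - b$)
$396 \left(-207 - 86\right) + o{\left(-8 \right)} = 396 \left(-207 - 86\right) - 106 = 396 \left(-293\right) + \left(-114 + 8\right) = -116028 - 106 = -116134$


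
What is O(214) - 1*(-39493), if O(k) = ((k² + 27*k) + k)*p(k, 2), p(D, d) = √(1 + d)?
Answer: 39493 + 51788*√3 ≈ 1.2919e+5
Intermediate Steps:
O(k) = √3*(k² + 28*k) (O(k) = ((k² + 27*k) + k)*√(1 + 2) = (k² + 28*k)*√3 = √3*(k² + 28*k))
O(214) - 1*(-39493) = 214*√3*(28 + 214) - 1*(-39493) = 214*√3*242 + 39493 = 51788*√3 + 39493 = 39493 + 51788*√3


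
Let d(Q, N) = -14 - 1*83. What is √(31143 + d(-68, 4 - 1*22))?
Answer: 19*√86 ≈ 176.20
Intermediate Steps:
d(Q, N) = -97 (d(Q, N) = -14 - 83 = -97)
√(31143 + d(-68, 4 - 1*22)) = √(31143 - 97) = √31046 = 19*√86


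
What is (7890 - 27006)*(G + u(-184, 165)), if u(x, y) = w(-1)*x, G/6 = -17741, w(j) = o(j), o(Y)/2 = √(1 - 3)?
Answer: 2034821736 + 7034688*I*√2 ≈ 2.0348e+9 + 9.9485e+6*I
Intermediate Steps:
o(Y) = 2*I*√2 (o(Y) = 2*√(1 - 3) = 2*√(-2) = 2*(I*√2) = 2*I*√2)
w(j) = 2*I*√2
G = -106446 (G = 6*(-17741) = -106446)
u(x, y) = 2*I*x*√2 (u(x, y) = (2*I*√2)*x = 2*I*x*√2)
(7890 - 27006)*(G + u(-184, 165)) = (7890 - 27006)*(-106446 + 2*I*(-184)*√2) = -19116*(-106446 - 368*I*√2) = 2034821736 + 7034688*I*√2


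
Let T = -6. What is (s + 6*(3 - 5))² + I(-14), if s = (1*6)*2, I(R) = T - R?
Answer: 8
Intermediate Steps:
I(R) = -6 - R
s = 12 (s = 6*2 = 12)
(s + 6*(3 - 5))² + I(-14) = (12 + 6*(3 - 5))² + (-6 - 1*(-14)) = (12 + 6*(-2))² + (-6 + 14) = (12 - 12)² + 8 = 0² + 8 = 0 + 8 = 8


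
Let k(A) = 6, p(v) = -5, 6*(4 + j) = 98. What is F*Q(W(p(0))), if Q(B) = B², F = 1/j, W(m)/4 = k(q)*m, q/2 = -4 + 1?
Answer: 43200/37 ≈ 1167.6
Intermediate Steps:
j = 37/3 (j = -4 + (⅙)*98 = -4 + 49/3 = 37/3 ≈ 12.333)
q = -6 (q = 2*(-4 + 1) = 2*(-3) = -6)
W(m) = 24*m (W(m) = 4*(6*m) = 24*m)
F = 3/37 (F = 1/(37/3) = 3/37 ≈ 0.081081)
F*Q(W(p(0))) = 3*(24*(-5))²/37 = (3/37)*(-120)² = (3/37)*14400 = 43200/37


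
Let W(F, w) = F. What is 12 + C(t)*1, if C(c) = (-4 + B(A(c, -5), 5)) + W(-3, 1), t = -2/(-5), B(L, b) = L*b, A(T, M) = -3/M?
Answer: 8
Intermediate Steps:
t = 2/5 (t = -2*(-1/5) = 2/5 ≈ 0.40000)
C(c) = -4 (C(c) = (-4 - 3/(-5)*5) - 3 = (-4 - 3*(-1/5)*5) - 3 = (-4 + (3/5)*5) - 3 = (-4 + 3) - 3 = -1 - 3 = -4)
12 + C(t)*1 = 12 - 4*1 = 12 - 4 = 8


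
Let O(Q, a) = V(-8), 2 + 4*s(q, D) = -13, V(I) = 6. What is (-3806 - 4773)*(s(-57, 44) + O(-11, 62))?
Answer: -77211/4 ≈ -19303.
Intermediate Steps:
s(q, D) = -15/4 (s(q, D) = -½ + (¼)*(-13) = -½ - 13/4 = -15/4)
O(Q, a) = 6
(-3806 - 4773)*(s(-57, 44) + O(-11, 62)) = (-3806 - 4773)*(-15/4 + 6) = -8579*9/4 = -77211/4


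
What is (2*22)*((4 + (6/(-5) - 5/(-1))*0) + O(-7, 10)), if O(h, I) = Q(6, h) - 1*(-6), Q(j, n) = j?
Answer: 704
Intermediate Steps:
O(h, I) = 12 (O(h, I) = 6 - 1*(-6) = 6 + 6 = 12)
(2*22)*((4 + (6/(-5) - 5/(-1))*0) + O(-7, 10)) = (2*22)*((4 + (6/(-5) - 5/(-1))*0) + 12) = 44*((4 + (6*(-1/5) - 5*(-1))*0) + 12) = 44*((4 + (-6/5 + 5)*0) + 12) = 44*((4 + (19/5)*0) + 12) = 44*((4 + 0) + 12) = 44*(4 + 12) = 44*16 = 704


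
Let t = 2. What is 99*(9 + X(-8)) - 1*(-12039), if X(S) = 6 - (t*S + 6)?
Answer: 14514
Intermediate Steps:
X(S) = -2*S (X(S) = 6 - (2*S + 6) = 6 - (6 + 2*S) = 6 + (-6 - 2*S) = -2*S)
99*(9 + X(-8)) - 1*(-12039) = 99*(9 - 2*(-8)) - 1*(-12039) = 99*(9 + 16) + 12039 = 99*25 + 12039 = 2475 + 12039 = 14514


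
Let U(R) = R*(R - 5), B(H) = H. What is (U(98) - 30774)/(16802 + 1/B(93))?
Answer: -2014380/1562587 ≈ -1.2891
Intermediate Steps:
U(R) = R*(-5 + R)
(U(98) - 30774)/(16802 + 1/B(93)) = (98*(-5 + 98) - 30774)/(16802 + 1/93) = (98*93 - 30774)/(16802 + 1/93) = (9114 - 30774)/(1562587/93) = -21660*93/1562587 = -2014380/1562587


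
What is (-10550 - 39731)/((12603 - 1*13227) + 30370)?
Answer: -50281/29746 ≈ -1.6903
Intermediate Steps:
(-10550 - 39731)/((12603 - 1*13227) + 30370) = -50281/((12603 - 13227) + 30370) = -50281/(-624 + 30370) = -50281/29746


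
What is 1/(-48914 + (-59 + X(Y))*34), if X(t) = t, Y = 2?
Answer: -1/50852 ≈ -1.9665e-5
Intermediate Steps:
1/(-48914 + (-59 + X(Y))*34) = 1/(-48914 + (-59 + 2)*34) = 1/(-48914 - 57*34) = 1/(-48914 - 1938) = 1/(-50852) = -1/50852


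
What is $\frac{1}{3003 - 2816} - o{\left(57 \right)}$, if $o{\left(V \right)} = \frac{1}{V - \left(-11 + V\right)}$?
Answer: $- \frac{16}{187} \approx -0.085562$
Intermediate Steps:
$o{\left(V \right)} = \frac{1}{11}$
$\frac{1}{3003 - 2816} - o{\left(57 \right)} = \frac{1}{3003 - 2816} - \frac{1}{11} = \frac{1}{187} - \frac{1}{11} = - \frac{16}{187}$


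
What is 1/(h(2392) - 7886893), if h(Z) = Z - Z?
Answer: -1/7886893 ≈ -1.2679e-7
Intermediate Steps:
h(Z) = 0
1/(h(2392) - 7886893) = 1/(0 - 7886893) = 1/(-7886893) = -1/7886893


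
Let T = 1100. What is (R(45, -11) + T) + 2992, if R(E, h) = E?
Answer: 4137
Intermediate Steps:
(R(45, -11) + T) + 2992 = (45 + 1100) + 2992 = 1145 + 2992 = 4137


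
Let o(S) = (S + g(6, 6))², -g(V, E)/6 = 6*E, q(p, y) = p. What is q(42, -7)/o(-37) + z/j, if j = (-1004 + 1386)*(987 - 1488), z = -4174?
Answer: 137605805/6125085219 ≈ 0.022466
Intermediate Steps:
g(V, E) = -36*E
j = -191382 (j = 382*(-501) = -191382)
o(S) = (-216 + S)² (o(S) = (S - 36*6)² = (S - 216)² = (-216 + S)²)
q(42, -7)/o(-37) + z/j = 42/((-216 - 37)²) - 4174/(-191382) = 42/((-253)²) - 4174*(-1/191382) = 42/64009 + 2087/95691 = 137605805/6125085219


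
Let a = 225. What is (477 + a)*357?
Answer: 250614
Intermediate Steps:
(477 + a)*357 = (477 + 225)*357 = 702*357 = 250614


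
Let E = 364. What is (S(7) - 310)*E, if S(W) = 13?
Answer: -108108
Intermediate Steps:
(S(7) - 310)*E = (13 - 310)*364 = -297*364 = -108108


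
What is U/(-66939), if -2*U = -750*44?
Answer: -5500/22313 ≈ -0.24649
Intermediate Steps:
U = 16500 (U = -(-375)*44 = -½*(-33000) = 16500)
U/(-66939) = 16500/(-66939) = 16500*(-1/66939) = -5500/22313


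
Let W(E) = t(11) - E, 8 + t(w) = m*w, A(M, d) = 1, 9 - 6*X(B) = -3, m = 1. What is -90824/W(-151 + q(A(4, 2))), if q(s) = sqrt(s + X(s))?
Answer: -13986896/23713 - 90824*sqrt(3)/23713 ≈ -596.47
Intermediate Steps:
X(B) = 2 (X(B) = 3/2 - 1/6*(-3) = 3/2 + 1/2 = 2)
t(w) = -8 + w (t(w) = -8 + 1*w = -8 + w)
q(s) = sqrt(2 + s) (q(s) = sqrt(s + 2) = sqrt(2 + s))
W(E) = 3 - E (W(E) = (-8 + 11) - E = 3 - E)
-90824/W(-151 + q(A(4, 2))) = -90824/(3 - (-151 + sqrt(2 + 1))) = -90824/(3 - (-151 + sqrt(3))) = -90824/(3 + (151 - sqrt(3))) = -90824/(154 - sqrt(3))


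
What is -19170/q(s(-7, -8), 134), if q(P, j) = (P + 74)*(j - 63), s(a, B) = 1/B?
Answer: -720/197 ≈ -3.6548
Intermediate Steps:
q(P, j) = (-63 + j)*(74 + P) (q(P, j) = (74 + P)*(-63 + j) = (-63 + j)*(74 + P))
-19170/q(s(-7, -8), 134) = -19170/(-4662 - 63/(-8) + 74*134 + 134/(-8)) = -19170/(-4662 - 63*(-1/8) + 9916 - 1/8*134) = -19170/(-4662 + 63/8 + 9916 - 67/4) = -19170/41961/8 = -19170*8/41961 = -720/197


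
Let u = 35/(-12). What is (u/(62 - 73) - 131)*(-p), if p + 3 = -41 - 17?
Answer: -1052677/132 ≈ -7974.8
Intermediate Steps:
u = -35/12 (u = 35*(-1/12) = -35/12 ≈ -2.9167)
p = -61 (p = -3 + (-41 - 17) = -3 - 58 = -61)
(u/(62 - 73) - 131)*(-p) = (-35/(12*(62 - 73)) - 131)*(-1*(-61)) = (-35/12/(-11) - 131)*61 = (-35/12*(-1/11) - 131)*61 = (35/132 - 131)*61 = -17257/132*61 = -1052677/132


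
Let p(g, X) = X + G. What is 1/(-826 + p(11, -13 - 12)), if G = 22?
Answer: -1/829 ≈ -0.0012063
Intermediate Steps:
p(g, X) = 22 + X (p(g, X) = X + 22 = 22 + X)
1/(-826 + p(11, -13 - 12)) = 1/(-826 + (22 + (-13 - 12))) = 1/(-826 + (22 - 25)) = 1/(-826 - 3) = 1/(-829) = -1/829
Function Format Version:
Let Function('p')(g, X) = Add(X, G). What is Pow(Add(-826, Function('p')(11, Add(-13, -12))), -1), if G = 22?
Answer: Rational(-1, 829) ≈ -0.0012063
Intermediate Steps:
Function('p')(g, X) = Add(22, X) (Function('p')(g, X) = Add(X, 22) = Add(22, X))
Pow(Add(-826, Function('p')(11, Add(-13, -12))), -1) = Pow(Add(-826, Add(22, Add(-13, -12))), -1) = Pow(Add(-826, Add(22, -25)), -1) = Pow(Add(-826, -3), -1) = Pow(-829, -1) = Rational(-1, 829)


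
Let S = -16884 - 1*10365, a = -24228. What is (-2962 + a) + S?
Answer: -54439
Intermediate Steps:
S = -27249 (S = -16884 - 10365 = -27249)
(-2962 + a) + S = (-2962 - 24228) - 27249 = -27190 - 27249 = -54439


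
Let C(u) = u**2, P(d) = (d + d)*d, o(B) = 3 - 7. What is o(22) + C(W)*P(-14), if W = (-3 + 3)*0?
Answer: -4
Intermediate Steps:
o(B) = -4
W = 0 (W = 0*0 = 0)
P(d) = 2*d**2 (P(d) = (2*d)*d = 2*d**2)
o(22) + C(W)*P(-14) = -4 + 0**2*(2*(-14)**2) = -4 + 0*(2*196) = -4 + 0*392 = -4 + 0 = -4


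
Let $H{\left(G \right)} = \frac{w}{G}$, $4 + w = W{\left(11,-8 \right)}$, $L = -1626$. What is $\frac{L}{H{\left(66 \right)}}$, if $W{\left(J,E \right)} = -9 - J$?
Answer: $\frac{8943}{2} \approx 4471.5$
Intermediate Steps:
$w = -24$ ($w = -4 - 20 = -24$)
$H{\left(G \right)} = - \frac{24}{G}$
$\frac{L}{H{\left(66 \right)}} = - \frac{1626}{\left(-24\right) \frac{1}{66}} = - \frac{1626}{- \frac{4}{11}} = \left(-1626\right) \left(- \frac{11}{4}\right) = \frac{8943}{2}$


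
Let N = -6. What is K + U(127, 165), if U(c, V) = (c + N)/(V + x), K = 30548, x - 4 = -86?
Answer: 2535605/83 ≈ 30549.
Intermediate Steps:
x = -82 (x = 4 - 86 = -82)
U(c, V) = (-6 + c)/(-82 + V) (U(c, V) = (c - 6)/(V - 82) = (-6 + c)/(-82 + V))
K + U(127, 165) = 30548 + (-6 + 127)/(-82 + 165) = 30548 + 121/83 = 2535605/83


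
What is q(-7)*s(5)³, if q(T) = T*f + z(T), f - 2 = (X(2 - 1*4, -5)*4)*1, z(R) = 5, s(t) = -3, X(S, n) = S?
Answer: -1269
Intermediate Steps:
f = -6 (f = 2 + ((2 - 1*4)*4)*1 = 2 + ((2 - 4)*4)*1 = 2 - 2*4*1 = 2 - 8*1 = 2 - 8 = -6)
q(T) = 5 - 6*T (q(T) = T*(-6) + 5 = -6*T + 5 = 5 - 6*T)
q(-7)*s(5)³ = (5 - 6*(-7))*(-3)³ = (5 + 42)*(-27) = 47*(-27) = -1269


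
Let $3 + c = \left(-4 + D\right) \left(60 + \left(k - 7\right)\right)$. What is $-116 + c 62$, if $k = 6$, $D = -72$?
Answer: $-278310$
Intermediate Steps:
$c = -4487$ ($c = -3 + \left(-4 - 72\right) \left(60 + \left(6 - 7\right)\right) = -3 - 76 \left(60 - 1\right) = -3 - 4484 = -4487$)
$-116 + c 62 = -116 - 278194 = -278310$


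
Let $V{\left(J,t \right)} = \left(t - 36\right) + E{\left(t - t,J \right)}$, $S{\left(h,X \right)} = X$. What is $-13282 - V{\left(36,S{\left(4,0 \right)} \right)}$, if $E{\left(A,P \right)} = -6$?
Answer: $-13240$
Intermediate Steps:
$V{\left(J,t \right)} = -42 + t$ ($V{\left(J,t \right)} = \left(t - 36\right) - 6 = \left(-36 + t\right) - 6 = -42 + t$)
$-13282 - V{\left(36,S{\left(4,0 \right)} \right)} = -13282 - \left(-42 + 0\right) = -13282 - -42 = -13282 + 42 = -13240$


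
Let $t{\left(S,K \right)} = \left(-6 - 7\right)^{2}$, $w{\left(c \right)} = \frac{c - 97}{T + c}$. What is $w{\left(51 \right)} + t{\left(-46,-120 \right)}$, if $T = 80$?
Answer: $\frac{22093}{131} \approx 168.65$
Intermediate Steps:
$w{\left(c \right)} = \frac{-97 + c}{80 + c}$ ($w{\left(c \right)} = \frac{c - 97}{80 + c} = \frac{-97 + c}{80 + c}$)
$t{\left(S,K \right)} = 169$ ($t{\left(S,K \right)} = \left(-13\right)^{2} = 169$)
$w{\left(51 \right)} + t{\left(-46,-120 \right)} = \frac{-97 + 51}{80 + 51} + 169 = \frac{1}{131} \left(-46\right) + 169 = - \frac{46}{131} + 169 = \frac{22093}{131}$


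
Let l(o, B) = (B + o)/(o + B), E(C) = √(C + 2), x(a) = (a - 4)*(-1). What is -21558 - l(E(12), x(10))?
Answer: -21559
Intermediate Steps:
x(a) = 4 - a (x(a) = (-4 + a)*(-1) = 4 - a)
E(C) = √(2 + C)
l(o, B) = 1 (l(o, B) = (B + o)/(B + o) = 1)
-21558 - l(E(12), x(10)) = -21558 - 1*1 = -21558 - 1 = -21559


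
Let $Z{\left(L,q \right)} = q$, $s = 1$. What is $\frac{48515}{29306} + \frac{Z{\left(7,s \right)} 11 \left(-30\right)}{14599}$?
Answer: $\frac{698599505}{427838294} \approx 1.6329$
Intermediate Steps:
$\frac{48515}{29306} + \frac{Z{\left(7,s \right)} 11 \left(-30\right)}{14599} = \frac{48515}{29306} + \frac{1 \cdot 11 \left(-30\right)}{14599} = 48515 \cdot \frac{1}{29306} + 11 \left(-30\right) \frac{1}{14599} = \frac{48515}{29306} - \frac{330}{14599} = \frac{698599505}{427838294}$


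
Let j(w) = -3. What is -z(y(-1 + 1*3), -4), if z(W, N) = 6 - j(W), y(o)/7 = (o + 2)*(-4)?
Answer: -9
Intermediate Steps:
y(o) = -56 - 28*o (y(o) = 7*((o + 2)*(-4)) = 7*((2 + o)*(-4)) = 7*(-8 - 4*o) = -56 - 28*o)
z(W, N) = 9 (z(W, N) = 6 - 1*(-3) = 6 + 3 = 9)
-z(y(-1 + 1*3), -4) = -1*9 = -9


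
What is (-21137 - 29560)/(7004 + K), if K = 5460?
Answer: -50697/12464 ≈ -4.0675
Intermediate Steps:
(-21137 - 29560)/(7004 + K) = (-21137 - 29560)/(7004 + 5460) = -50697/12464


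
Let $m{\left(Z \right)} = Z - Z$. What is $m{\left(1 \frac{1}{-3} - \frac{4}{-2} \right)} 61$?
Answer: $0$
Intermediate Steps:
$m{\left(Z \right)} = 0$
$m{\left(1 \frac{1}{-3} - \frac{4}{-2} \right)} 61 = 0 \cdot 61 = 0$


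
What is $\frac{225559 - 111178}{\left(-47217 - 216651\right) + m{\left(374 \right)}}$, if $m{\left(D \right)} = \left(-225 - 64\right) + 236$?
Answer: $- \frac{114381}{263921} \approx -0.43339$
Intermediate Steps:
$m{\left(D \right)} = -53$ ($m{\left(D \right)} = -289 + 236 = -53$)
$\frac{225559 - 111178}{\left(-47217 - 216651\right) + m{\left(374 \right)}} = \frac{225559 - 111178}{\left(-47217 - 216651\right) - 53} = \frac{114381}{-263868 - 53} = \frac{114381}{-263921} = 114381 \left(- \frac{1}{263921}\right) = - \frac{114381}{263921}$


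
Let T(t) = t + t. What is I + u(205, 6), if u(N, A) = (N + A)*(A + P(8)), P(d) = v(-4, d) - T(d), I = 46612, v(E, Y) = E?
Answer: 43658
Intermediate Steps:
T(t) = 2*t
P(d) = -4 - 2*d
u(N, A) = (-20 + A)*(A + N) (u(N, A) = (N + A)*(A + (-4 - 2*8)) = (A + N)*(A + (-4 - 16)) = (A + N)*(A - 20) = (A + N)*(-20 + A) = (-20 + A)*(A + N))
I + u(205, 6) = 46612 + (6² - 20*6 - 20*205 + 6*205) = 46612 + (36 - 120 - 4100 + 1230) = 46612 - 2954 = 43658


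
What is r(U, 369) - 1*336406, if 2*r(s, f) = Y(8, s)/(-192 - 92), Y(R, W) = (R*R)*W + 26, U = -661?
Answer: -95518165/284 ≈ -3.3633e+5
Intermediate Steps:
Y(R, W) = 26 + W*R² (Y(R, W) = R²*W + 26 = W*R² + 26 = 26 + W*R²)
r(s, f) = -13/284 - 8*s/71 (r(s, f) = ((26 + s*8²)/(-192 - 92))/2 = ((26 + s*64)/(-284))/2 = ((26 + 64*s)*(-1/284))/2 = (-13/142 - 16*s/71)/2 = -13/284 - 8*s/71)
r(U, 369) - 1*336406 = (-13/284 - 8/71*(-661)) - 1*336406 = (-13/284 + 5288/71) - 336406 = 21139/284 - 336406 = -95518165/284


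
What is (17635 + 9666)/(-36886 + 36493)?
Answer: -27301/393 ≈ -69.468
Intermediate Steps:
(17635 + 9666)/(-36886 + 36493) = 27301/(-393) = 27301*(-1/393) = -27301/393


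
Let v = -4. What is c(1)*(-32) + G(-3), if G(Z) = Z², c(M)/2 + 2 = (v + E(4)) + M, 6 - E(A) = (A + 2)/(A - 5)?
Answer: -439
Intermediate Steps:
E(A) = 6 - (2 + A)/(-5 + A) (E(A) = 6 - (A + 2)/(A - 5) = 6 - (2 + A)/(-5 + A))
c(M) = 12 + 2*M (c(M) = -4 + 2*((-4 + (-32 + 5*4)/(-5 + 4)) + M) = -4 + 2*((-4 + (-32 + 20)/(-1)) + M) = -4 + 2*((-4 - 1*(-12)) + M) = -4 + 2*((-4 + 12) + M) = -4 + 2*(8 + M) = -4 + (16 + 2*M) = 12 + 2*M)
c(1)*(-32) + G(-3) = (12 + 2*1)*(-32) + (-3)² = (12 + 2)*(-32) + 9 = 14*(-32) + 9 = -448 + 9 = -439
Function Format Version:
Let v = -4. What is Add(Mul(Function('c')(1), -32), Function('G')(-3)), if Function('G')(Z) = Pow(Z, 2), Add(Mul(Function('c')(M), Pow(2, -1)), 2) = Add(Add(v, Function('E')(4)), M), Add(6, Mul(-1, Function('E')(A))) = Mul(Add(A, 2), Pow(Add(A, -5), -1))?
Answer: -439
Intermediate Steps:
Function('E')(A) = Add(6, Mul(-1, Pow(Add(-5, A), -1), Add(2, A))) (Function('E')(A) = Add(6, Mul(-1, Mul(Add(A, 2), Pow(Add(A, -5), -1)))) = Add(6, Mul(-1, Mul(Add(2, A), Pow(Add(-5, A), -1)))) = Add(6, Mul(-1, Mul(Pow(Add(-5, A), -1), Add(2, A)))) = Add(6, Mul(-1, Pow(Add(-5, A), -1), Add(2, A))))
Function('c')(M) = Add(12, Mul(2, M)) (Function('c')(M) = Add(-4, Mul(2, Add(Add(-4, Mul(Pow(Add(-5, 4), -1), Add(-32, Mul(5, 4)))), M))) = Add(-4, Mul(2, Add(Add(-4, Mul(Pow(-1, -1), Add(-32, 20))), M))) = Add(-4, Mul(2, Add(Add(-4, Mul(-1, -12)), M))) = Add(-4, Mul(2, Add(Add(-4, 12), M))) = Add(-4, Mul(2, Add(8, M))) = Add(-4, Add(16, Mul(2, M))) = Add(12, Mul(2, M)))
Add(Mul(Function('c')(1), -32), Function('G')(-3)) = Add(Mul(Add(12, Mul(2, 1)), -32), Pow(-3, 2)) = Add(Mul(Add(12, 2), -32), 9) = Add(Mul(14, -32), 9) = Add(-448, 9) = -439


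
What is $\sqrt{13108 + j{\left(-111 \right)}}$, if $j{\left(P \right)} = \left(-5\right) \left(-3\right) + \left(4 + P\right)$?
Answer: $2 \sqrt{3254} \approx 114.09$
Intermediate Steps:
$j{\left(P \right)} = 19 + P$ ($j{\left(P \right)} = 15 + \left(4 + P\right) = 19 + P$)
$\sqrt{13108 + j{\left(-111 \right)}} = \sqrt{13108 + \left(19 - 111\right)} = \sqrt{13108 - 92} = \sqrt{13016} = 2 \sqrt{3254}$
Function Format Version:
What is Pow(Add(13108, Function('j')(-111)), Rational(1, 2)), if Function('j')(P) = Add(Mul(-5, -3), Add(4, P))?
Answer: Mul(2, Pow(3254, Rational(1, 2))) ≈ 114.09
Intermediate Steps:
Function('j')(P) = Add(19, P) (Function('j')(P) = Add(15, Add(4, P)) = Add(19, P))
Pow(Add(13108, Function('j')(-111)), Rational(1, 2)) = Pow(Add(13108, Add(19, -111)), Rational(1, 2)) = Pow(Add(13108, -92), Rational(1, 2)) = Pow(13016, Rational(1, 2)) = Mul(2, Pow(3254, Rational(1, 2)))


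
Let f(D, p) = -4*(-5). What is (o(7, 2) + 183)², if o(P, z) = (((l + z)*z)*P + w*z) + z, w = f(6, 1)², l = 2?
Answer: 1083681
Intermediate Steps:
f(D, p) = 20
w = 400 (w = 20² = 400)
o(P, z) = 401*z + P*z*(2 + z) (o(P, z) = (((2 + z)*z)*P + 400*z) + z = ((z*(2 + z))*P + 400*z) + z = (P*z*(2 + z) + 400*z) + z = (400*z + P*z*(2 + z)) + z = 401*z + P*z*(2 + z))
(o(7, 2) + 183)² = (2*(401 + 2*7 + 7*2) + 183)² = (2*(401 + 14 + 14) + 183)² = (2*429 + 183)² = (858 + 183)² = 1041² = 1083681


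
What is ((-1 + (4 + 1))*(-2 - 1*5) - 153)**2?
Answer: 32761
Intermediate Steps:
((-1 + (4 + 1))*(-2 - 1*5) - 153)**2 = ((-1 + 5)*(-2 - 5) - 153)**2 = (4*(-7) - 153)**2 = (-28 - 153)**2 = (-181)**2 = 32761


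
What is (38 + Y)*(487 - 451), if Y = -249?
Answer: -7596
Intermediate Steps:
(38 + Y)*(487 - 451) = (38 - 249)*(487 - 451) = -211*36 = -7596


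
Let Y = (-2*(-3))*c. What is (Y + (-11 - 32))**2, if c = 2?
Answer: 961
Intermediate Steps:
Y = 12 (Y = -2*(-3)*2 = 6*2 = 12)
(Y + (-11 - 32))**2 = (12 + (-11 - 32))**2 = (12 - 43)**2 = (-31)**2 = 961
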